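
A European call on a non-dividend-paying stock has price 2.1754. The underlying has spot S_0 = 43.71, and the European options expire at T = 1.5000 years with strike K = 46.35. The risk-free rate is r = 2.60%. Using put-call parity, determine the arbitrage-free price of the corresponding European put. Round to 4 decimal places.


Answer: Put price = 3.0425

Derivation:
Put-call parity: C - P = S_0 * exp(-qT) - K * exp(-rT).
S_0 * exp(-qT) = 43.7100 * 1.00000000 = 43.71000000
K * exp(-rT) = 46.3500 * 0.96175071 = 44.57714537
P = C - S*exp(-qT) + K*exp(-rT)
P = 2.1754 - 43.71000000 + 44.57714537 = 3.0425


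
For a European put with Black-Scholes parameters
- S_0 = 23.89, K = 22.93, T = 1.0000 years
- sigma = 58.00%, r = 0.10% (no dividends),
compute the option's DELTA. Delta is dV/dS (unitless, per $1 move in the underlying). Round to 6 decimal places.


Answer: Delta = -0.358512

Derivation:
d1 = 0.3624376974; d2 = -0.2175623026
phi(d1) = 0.3735815062; exp(-qT) = 1.0000000000; exp(-rT) = 0.9990004998
N(-d1) = 0.3585124866
Delta = -exp(-qT) * N(-d1) = -1.0000000000 * 0.3585124866 = -0.358512


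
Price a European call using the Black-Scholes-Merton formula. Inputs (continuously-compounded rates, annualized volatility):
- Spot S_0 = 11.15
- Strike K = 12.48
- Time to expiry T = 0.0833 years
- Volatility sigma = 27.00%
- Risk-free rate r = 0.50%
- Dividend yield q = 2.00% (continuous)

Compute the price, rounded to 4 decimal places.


Answer: Price = 0.0293

Derivation:
d1 = (ln(S/K) + (r - q + 0.5*sigma^2) * T) / (sigma * sqrt(T)) = -1.42314618
d2 = d1 - sigma * sqrt(T) = -1.50107287
exp(-rT) = 0.99958359; exp(-qT) = 0.99833539
C = S_0 * exp(-qT) * N(d1) - K * exp(-rT) * N(d2)
N(d1) = 0.07734689; N(d2) = 0.06666836
C = 11.1500 * 0.99833539 * 0.07734689 - 12.4800 * 0.99958359 * 0.06666836 = 0.0293


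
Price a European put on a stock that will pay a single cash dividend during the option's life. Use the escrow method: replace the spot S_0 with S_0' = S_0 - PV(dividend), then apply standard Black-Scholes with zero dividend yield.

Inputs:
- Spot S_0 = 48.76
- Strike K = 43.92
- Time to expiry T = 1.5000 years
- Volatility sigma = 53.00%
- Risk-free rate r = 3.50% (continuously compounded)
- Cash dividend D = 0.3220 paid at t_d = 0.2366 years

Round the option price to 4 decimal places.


PV(D) = D * exp(-r * t_d) = 0.3220 * 0.99175319 = 0.31934453
S_0' = S_0 - PV(D) = 48.7600 - 0.31934453 = 48.44065547
d1 = (ln(S_0'/K) + (r + sigma^2/2)*T) / (sigma*sqrt(T)) = 0.55636486
d2 = d1 - sigma*sqrt(T) = -0.09274992
exp(-rT) = 0.94885432
N(-d1) = 0.28898073; N(-d2) = 0.53694888
P = K * exp(-rT) * N(-d2) - S_0' * N(-d1) = 43.9200 * 0.94885432 * 0.53694888 - 48.44065547 * 0.28898073 = 8.3782

Answer: Price = 8.3782


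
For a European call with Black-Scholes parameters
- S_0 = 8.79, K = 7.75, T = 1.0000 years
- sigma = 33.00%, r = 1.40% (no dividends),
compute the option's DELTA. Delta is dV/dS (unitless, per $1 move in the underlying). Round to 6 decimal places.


Answer: Delta = 0.722071

Derivation:
d1 = 0.5890056616; d2 = 0.2590056616
phi(d1) = 0.3354097474; exp(-qT) = 1.0000000000; exp(-rT) = 0.9860975443
N(d1) = 0.7220712622
Delta = exp(-qT) * N(d1) = 1.0000000000 * 0.7220712622 = 0.722071


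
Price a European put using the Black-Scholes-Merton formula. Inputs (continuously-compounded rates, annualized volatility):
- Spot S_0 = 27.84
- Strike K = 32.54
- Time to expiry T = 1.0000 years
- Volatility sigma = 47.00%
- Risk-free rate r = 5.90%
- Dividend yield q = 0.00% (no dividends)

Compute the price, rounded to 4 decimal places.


d1 = (ln(S/K) + (r - q + 0.5*sigma^2) * T) / (sigma * sqrt(T)) = 0.02862497
d2 = d1 - sigma * sqrt(T) = -0.44137503
exp(-rT) = 0.94270677; exp(-qT) = 1.00000000
P = K * exp(-rT) * N(-d2) - S_0 * exp(-qT) * N(-d1)
N(-d1) = 0.48858185; N(-d2) = 0.67052924
P = 32.5400 * 0.94270677 * 0.67052924 - 27.8400 * 1.00000000 * 0.48858185 = 6.9668

Answer: Price = 6.9668


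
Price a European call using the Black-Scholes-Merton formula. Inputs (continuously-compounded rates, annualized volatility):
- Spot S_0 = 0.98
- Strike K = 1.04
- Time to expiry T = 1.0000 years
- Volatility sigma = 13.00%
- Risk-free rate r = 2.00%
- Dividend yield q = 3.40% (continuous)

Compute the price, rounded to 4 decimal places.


d1 = (ln(S/K) + (r - q + 0.5*sigma^2) * T) / (sigma * sqrt(T)) = -0.49979554
d2 = d1 - sigma * sqrt(T) = -0.62979554
exp(-rT) = 0.98019867; exp(-qT) = 0.96657150
C = S_0 * exp(-qT) * N(d1) - K * exp(-rT) * N(d2)
N(d1) = 0.30860952; N(d2) = 0.26441418
C = 0.9800 * 0.96657150 * 0.30860952 - 1.0400 * 0.98019867 * 0.26441418 = 0.0228

Answer: Price = 0.0228


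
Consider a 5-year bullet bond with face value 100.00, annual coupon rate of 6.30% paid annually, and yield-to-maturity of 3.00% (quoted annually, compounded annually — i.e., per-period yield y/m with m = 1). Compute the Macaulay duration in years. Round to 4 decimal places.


Answer: Macaulay duration = 4.4839 years

Derivation:
Coupon per period c = face * coupon_rate / m = 6.300000
Periods per year m = 1; per-period yield y/m = 0.030000
Number of cashflows N = 5
Cashflows (t years, CF_t, discount factor 1/(1+y/m)^(m*t), PV):
  t = 1.0000: CF_t = 6.300000, DF = 0.970874, PV = 6.116505
  t = 2.0000: CF_t = 6.300000, DF = 0.942596, PV = 5.938354
  t = 3.0000: CF_t = 6.300000, DF = 0.915142, PV = 5.765392
  t = 4.0000: CF_t = 6.300000, DF = 0.888487, PV = 5.597468
  t = 5.0000: CF_t = 106.300000, DF = 0.862609, PV = 91.695314
Price P = sum_t PV_t = 115.113034
Macaulay numerator sum_t t * PV_t:
  t * PV_t at t = 1.0000: 6.116505
  t * PV_t at t = 2.0000: 11.876708
  t * PV_t at t = 3.0000: 17.296177
  t * PV_t at t = 4.0000: 22.389874
  t * PV_t at t = 5.0000: 458.476569
Macaulay duration D = (sum_t t * PV_t) / P = 516.155833 / 115.113034 = 4.483904


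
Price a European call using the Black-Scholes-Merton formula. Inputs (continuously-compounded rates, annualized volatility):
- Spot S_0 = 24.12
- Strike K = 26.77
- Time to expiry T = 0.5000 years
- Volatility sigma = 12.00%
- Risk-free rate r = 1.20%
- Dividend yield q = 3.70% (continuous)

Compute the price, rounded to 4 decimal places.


Answer: Price = 0.0823

Derivation:
d1 = (ln(S/K) + (r - q + 0.5*sigma^2) * T) / (sigma * sqrt(T)) = -1.33337341
d2 = d1 - sigma * sqrt(T) = -1.41822622
exp(-rT) = 0.99401796; exp(-qT) = 0.98167007
C = S_0 * exp(-qT) * N(d1) - K * exp(-rT) * N(d2)
N(d1) = 0.09120465; N(d2) = 0.07806236
C = 24.1200 * 0.98167007 * 0.09120465 - 26.7700 * 0.99401796 * 0.07806236 = 0.0823


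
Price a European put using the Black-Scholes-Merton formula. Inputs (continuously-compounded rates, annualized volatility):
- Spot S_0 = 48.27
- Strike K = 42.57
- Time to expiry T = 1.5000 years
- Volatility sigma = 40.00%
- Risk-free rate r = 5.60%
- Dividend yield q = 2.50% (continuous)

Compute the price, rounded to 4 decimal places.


Answer: Price = 5.1034

Derivation:
d1 = (ln(S/K) + (r - q + 0.5*sigma^2) * T) / (sigma * sqrt(T)) = 0.59637006
d2 = d1 - sigma * sqrt(T) = 0.10647211
exp(-rT) = 0.91943126; exp(-qT) = 0.96319442
P = K * exp(-rT) * N(-d2) - S_0 * exp(-qT) * N(-d1)
N(-d1) = 0.27546402; N(-d2) = 0.45760389
P = 42.5700 * 0.91943126 * 0.45760389 - 48.2700 * 0.96319442 * 0.27546402 = 5.1034


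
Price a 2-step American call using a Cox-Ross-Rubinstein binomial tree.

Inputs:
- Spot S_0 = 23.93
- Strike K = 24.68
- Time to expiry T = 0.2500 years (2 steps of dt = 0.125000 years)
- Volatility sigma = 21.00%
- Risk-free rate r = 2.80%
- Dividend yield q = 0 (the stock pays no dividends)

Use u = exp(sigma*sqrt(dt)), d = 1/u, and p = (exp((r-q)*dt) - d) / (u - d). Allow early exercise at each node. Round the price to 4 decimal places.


Answer: Price = V(0,0) = 0.7803

Derivation:
dt = T/N = 0.125000
u = exp(sigma*sqrt(dt)) = 1.077072; d = 1/u = 0.928443
p = (exp((r-q)*dt) - d) / (u - d) = 0.505037
Discount per step: exp(-r*dt) = 0.996506
Stock lattice S(k, i) with i counting down-moves:
  k=0: S(0,0) = 23.9300
  k=1: S(1,0) = 25.7743; S(1,1) = 22.2176
  k=2: S(2,0) = 27.7608; S(2,1) = 23.9300; S(2,2) = 20.6278
Terminal payoffs V(N, i) = max(S_T - K, 0):
  V(2,0) = 3.080810; V(2,1) = 0.000000; V(2,2) = 0.000000
Backward induction: V(k, i) = exp(-r*dt) * [p * V(k+1, i) + (1-p) * V(k+1, i+1)]; then take max(V_cont, immediate exercise) for American.
  V(1,0) = exp(-r*dt) * [p*3.080810 + (1-p)*0.000000] = 1.550486; exercise = 1.094332; V(1,0) = max -> 1.550486
  V(1,1) = exp(-r*dt) * [p*0.000000 + (1-p)*0.000000] = 0.000000; exercise = 0.000000; V(1,1) = max -> 0.000000
  V(0,0) = exp(-r*dt) * [p*1.550486 + (1-p)*0.000000] = 0.780317; exercise = 0.000000; V(0,0) = max -> 0.780317


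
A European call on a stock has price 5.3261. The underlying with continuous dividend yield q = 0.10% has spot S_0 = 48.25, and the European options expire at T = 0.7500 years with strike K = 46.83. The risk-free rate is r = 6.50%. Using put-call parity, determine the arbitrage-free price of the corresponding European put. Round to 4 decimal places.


Put-call parity: C - P = S_0 * exp(-qT) - K * exp(-rT).
S_0 * exp(-qT) = 48.2500 * 0.99925028 = 48.21382607
K * exp(-rT) = 46.8300 * 0.95241920 = 44.60179136
P = C - S*exp(-qT) + K*exp(-rT)
P = 5.3261 - 48.21382607 + 44.60179136 = 1.7141

Answer: Put price = 1.7141


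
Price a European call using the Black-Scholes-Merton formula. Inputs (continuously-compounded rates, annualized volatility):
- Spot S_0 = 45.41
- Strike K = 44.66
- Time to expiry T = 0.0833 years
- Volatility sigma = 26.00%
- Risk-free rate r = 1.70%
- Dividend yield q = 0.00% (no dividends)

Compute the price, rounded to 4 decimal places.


Answer: Price = 1.7924

Derivation:
d1 = (ln(S/K) + (r - q + 0.5*sigma^2) * T) / (sigma * sqrt(T)) = 0.27832614
d2 = d1 - sigma * sqrt(T) = 0.20328561
exp(-rT) = 0.99858490; exp(-qT) = 1.00000000
C = S_0 * exp(-qT) * N(d1) - K * exp(-rT) * N(d2)
N(d1) = 0.60961899; N(d2) = 0.58054410
C = 45.4100 * 1.00000000 * 0.60961899 - 44.6600 * 0.99858490 * 0.58054410 = 1.7924


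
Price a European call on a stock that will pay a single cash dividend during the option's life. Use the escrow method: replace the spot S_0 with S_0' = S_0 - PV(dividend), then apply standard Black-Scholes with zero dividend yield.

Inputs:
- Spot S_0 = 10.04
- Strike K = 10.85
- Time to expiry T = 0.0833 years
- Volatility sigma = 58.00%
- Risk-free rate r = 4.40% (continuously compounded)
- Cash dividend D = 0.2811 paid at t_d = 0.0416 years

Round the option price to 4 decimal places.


Answer: Price = 0.2844

Derivation:
PV(D) = D * exp(-r * t_d) = 0.2811 * 0.99817127 = 0.28058595
S_0' = S_0 - PV(D) = 10.0400 - 0.28058595 = 9.75941405
d1 = (ln(S_0'/K) + (r + sigma^2/2)*T) / (sigma*sqrt(T)) = -0.52722500
d2 = d1 - sigma*sqrt(T) = -0.69462309
exp(-rT) = 0.99634151
N(d1) = 0.29901868; N(d2) = 0.24364577
C = S_0' * N(d1) - K * exp(-rT) * N(d2) = 9.75941405 * 0.29901868 - 10.8500 * 0.99634151 * 0.24364577 = 0.2844


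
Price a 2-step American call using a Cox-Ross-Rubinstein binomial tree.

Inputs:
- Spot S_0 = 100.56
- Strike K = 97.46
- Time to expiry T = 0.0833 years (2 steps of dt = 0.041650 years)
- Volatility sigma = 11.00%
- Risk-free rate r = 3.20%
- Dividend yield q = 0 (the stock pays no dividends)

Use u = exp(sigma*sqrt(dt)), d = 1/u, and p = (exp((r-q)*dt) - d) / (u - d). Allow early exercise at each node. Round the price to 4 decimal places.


Answer: Price = V(0,0) = 3.6565

Derivation:
dt = T/N = 0.041650
u = exp(sigma*sqrt(dt)) = 1.022703; d = 1/u = 0.977801
p = (exp((r-q)*dt) - d) / (u - d) = 0.524090
Discount per step: exp(-r*dt) = 0.998668
Stock lattice S(k, i) with i counting down-moves:
  k=0: S(0,0) = 100.5600
  k=1: S(1,0) = 102.8430; S(1,1) = 98.3277
  k=2: S(2,0) = 105.1779; S(2,1) = 100.5600; S(2,2) = 96.1449
Terminal payoffs V(N, i) = max(S_T - K, 0):
  V(2,0) = 7.717868; V(2,1) = 3.100000; V(2,2) = 0.000000
Backward induction: V(k, i) = exp(-r*dt) * [p * V(k+1, i) + (1-p) * V(k+1, i+1)]; then take max(V_cont, immediate exercise) for American.
  V(1,0) = exp(-r*dt) * [p*7.717868 + (1-p)*3.100000] = 5.512826; exercise = 5.383018; V(1,0) = max -> 5.512826
  V(1,1) = exp(-r*dt) * [p*3.100000 + (1-p)*0.000000] = 1.622515; exercise = 0.867663; V(1,1) = max -> 1.622515
  V(0,0) = exp(-r*dt) * [p*5.512826 + (1-p)*1.622515] = 3.656512; exercise = 3.100000; V(0,0) = max -> 3.656512


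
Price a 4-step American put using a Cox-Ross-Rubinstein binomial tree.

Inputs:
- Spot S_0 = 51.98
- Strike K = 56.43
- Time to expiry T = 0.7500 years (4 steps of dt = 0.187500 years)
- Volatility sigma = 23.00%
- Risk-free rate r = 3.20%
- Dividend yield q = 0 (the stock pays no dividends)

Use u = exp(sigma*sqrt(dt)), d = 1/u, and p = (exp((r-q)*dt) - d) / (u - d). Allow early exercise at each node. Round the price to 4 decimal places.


dt = T/N = 0.187500
u = exp(sigma*sqrt(dt)) = 1.104721; d = 1/u = 0.905206
p = (exp((r-q)*dt) - d) / (u - d) = 0.505286
Discount per step: exp(-r*dt) = 0.994018
Stock lattice S(k, i) with i counting down-moves:
  k=0: S(0,0) = 51.9800
  k=1: S(1,0) = 57.4234; S(1,1) = 47.0526
  k=2: S(2,0) = 63.4368; S(2,1) = 51.9800; S(2,2) = 42.5923
  k=3: S(3,0) = 70.0800; S(3,1) = 57.4234; S(3,2) = 47.0526; S(3,3) = 38.5548
  k=4: S(4,0) = 77.4189; S(4,1) = 63.4368; S(4,2) = 51.9800; S(4,3) = 42.5923; S(4,4) = 34.9000
Terminal payoffs V(N, i) = max(K - S_T, 0):
  V(4,0) = 0.000000; V(4,1) = 0.000000; V(4,2) = 4.450000; V(4,3) = 13.837713; V(4,4) = 21.529982
Backward induction: V(k, i) = exp(-r*dt) * [p * V(k+1, i) + (1-p) * V(k+1, i+1)]; then take max(V_cont, immediate exercise) for American.
  V(3,0) = exp(-r*dt) * [p*0.000000 + (1-p)*0.000000] = 0.000000; exercise = 0.000000; V(3,0) = max -> 0.000000
  V(3,1) = exp(-r*dt) * [p*0.000000 + (1-p)*4.450000] = 2.188310; exercise = 0.000000; V(3,1) = max -> 2.188310
  V(3,2) = exp(-r*dt) * [p*4.450000 + (1-p)*13.837713] = 9.039835; exercise = 9.377401; V(3,2) = max -> 9.377401
  V(3,3) = exp(-r*dt) * [p*13.837713 + (1-p)*21.529982] = 17.537647; exercise = 17.875213; V(3,3) = max -> 17.875213
  V(2,0) = exp(-r*dt) * [p*0.000000 + (1-p)*2.188310] = 1.076112; exercise = 0.000000; V(2,0) = max -> 1.076112
  V(2,1) = exp(-r*dt) * [p*2.188310 + (1-p)*9.377401] = 5.710491; exercise = 4.450000; V(2,1) = max -> 5.710491
  V(2,2) = exp(-r*dt) * [p*9.377401 + (1-p)*17.875213] = 13.500146; exercise = 13.837713; V(2,2) = max -> 13.837713
  V(1,0) = exp(-r*dt) * [p*1.076112 + (1-p)*5.710491] = 3.348654; exercise = 0.000000; V(1,0) = max -> 3.348654
  V(1,1) = exp(-r*dt) * [p*5.710491 + (1-p)*13.837713] = 9.672932; exercise = 9.377401; V(1,1) = max -> 9.672932
  V(0,0) = exp(-r*dt) * [p*3.348654 + (1-p)*9.672932] = 6.438617; exercise = 4.450000; V(0,0) = max -> 6.438617

Answer: Price = V(0,0) = 6.4386


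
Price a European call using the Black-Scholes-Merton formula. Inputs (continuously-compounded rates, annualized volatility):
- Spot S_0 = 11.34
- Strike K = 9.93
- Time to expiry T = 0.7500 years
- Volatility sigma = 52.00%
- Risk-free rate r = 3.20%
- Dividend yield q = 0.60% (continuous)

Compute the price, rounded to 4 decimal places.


d1 = (ln(S/K) + (r - q + 0.5*sigma^2) * T) / (sigma * sqrt(T)) = 0.56330694
d2 = d1 - sigma * sqrt(T) = 0.11297373
exp(-rT) = 0.97628571; exp(-qT) = 0.99551011
C = S_0 * exp(-qT) * N(d1) - K * exp(-rT) * N(d2)
N(d1) = 0.71338705; N(d2) = 0.54497431
C = 11.3400 * 0.99551011 * 0.71338705 - 9.9300 * 0.97628571 * 0.54497431 = 2.7702

Answer: Price = 2.7702


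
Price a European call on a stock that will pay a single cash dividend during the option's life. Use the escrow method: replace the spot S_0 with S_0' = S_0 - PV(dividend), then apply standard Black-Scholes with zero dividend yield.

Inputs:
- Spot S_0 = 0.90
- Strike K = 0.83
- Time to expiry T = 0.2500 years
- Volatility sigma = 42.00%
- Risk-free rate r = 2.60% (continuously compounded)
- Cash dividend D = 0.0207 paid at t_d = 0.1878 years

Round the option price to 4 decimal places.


Answer: Price = 0.1019

Derivation:
PV(D) = D * exp(-r * t_d) = 0.0207 * 0.99512910 = 0.02059917
S_0' = S_0 - PV(D) = 0.9000 - 0.02059917 = 0.87940083
d1 = (ln(S_0'/K) + (r + sigma^2/2)*T) / (sigma*sqrt(T)) = 0.41126237
d2 = d1 - sigma*sqrt(T) = 0.20126237
exp(-rT) = 0.99352108
N(d1) = 0.65955992; N(d2) = 0.57975329
C = S_0' * N(d1) - K * exp(-rT) * N(d2) = 0.87940083 * 0.65955992 - 0.8300 * 0.99352108 * 0.57975329 = 0.1019


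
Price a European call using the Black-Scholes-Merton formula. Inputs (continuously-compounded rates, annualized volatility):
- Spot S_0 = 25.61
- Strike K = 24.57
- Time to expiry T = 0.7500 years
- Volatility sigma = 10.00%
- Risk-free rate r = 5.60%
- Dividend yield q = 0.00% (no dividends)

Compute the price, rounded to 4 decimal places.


Answer: Price = 2.2403

Derivation:
d1 = (ln(S/K) + (r - q + 0.5*sigma^2) * T) / (sigma * sqrt(T)) = 1.00697639
d2 = d1 - sigma * sqrt(T) = 0.92037385
exp(-rT) = 0.95886978; exp(-qT) = 1.00000000
C = S_0 * exp(-qT) * N(d1) - K * exp(-rT) * N(d2)
N(d1) = 0.84302694; N(d2) = 0.82131129
C = 25.6100 * 1.00000000 * 0.84302694 - 24.5700 * 0.95886978 * 0.82131129 = 2.2403


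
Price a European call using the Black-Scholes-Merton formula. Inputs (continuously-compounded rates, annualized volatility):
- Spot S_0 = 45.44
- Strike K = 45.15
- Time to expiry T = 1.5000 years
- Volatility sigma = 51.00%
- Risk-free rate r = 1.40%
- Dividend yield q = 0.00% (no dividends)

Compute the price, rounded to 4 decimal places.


Answer: Price = 11.6154

Derivation:
d1 = (ln(S/K) + (r - q + 0.5*sigma^2) * T) / (sigma * sqrt(T)) = 0.35618061
d2 = d1 - sigma * sqrt(T) = -0.26843927
exp(-rT) = 0.97921896; exp(-qT) = 1.00000000
C = S_0 * exp(-qT) * N(d1) - K * exp(-rT) * N(d2)
N(d1) = 0.63914735; N(d2) = 0.39418061
C = 45.4400 * 1.00000000 * 0.63914735 - 45.1500 * 0.97921896 * 0.39418061 = 11.6154


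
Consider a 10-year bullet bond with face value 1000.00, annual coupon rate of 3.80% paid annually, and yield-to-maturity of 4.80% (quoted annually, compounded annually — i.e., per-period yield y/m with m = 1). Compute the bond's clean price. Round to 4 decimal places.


Answer: Price = 922.0271

Derivation:
Coupon per period c = face * coupon_rate / m = 38.000000
Periods per year m = 1; per-period yield y/m = 0.048000
Number of cashflows N = 10
Cashflows (t years, CF_t, discount factor 1/(1+y/m)^(m*t), PV):
  t = 1.0000: CF_t = 38.000000, DF = 0.954198, PV = 36.259542
  t = 2.0000: CF_t = 38.000000, DF = 0.910495, PV = 34.598800
  t = 3.0000: CF_t = 38.000000, DF = 0.868793, PV = 33.014122
  t = 4.0000: CF_t = 38.000000, DF = 0.829001, PV = 31.502025
  t = 5.0000: CF_t = 38.000000, DF = 0.791031, PV = 30.059184
  t = 6.0000: CF_t = 38.000000, DF = 0.754801, PV = 28.682427
  t = 7.0000: CF_t = 38.000000, DF = 0.720230, PV = 27.368728
  t = 8.0000: CF_t = 38.000000, DF = 0.687242, PV = 26.115199
  t = 9.0000: CF_t = 38.000000, DF = 0.655765, PV = 24.919083
  t = 10.0000: CF_t = 1038.000000, DF = 0.625730, PV = 649.508033
Price P = sum_t PV_t = 922.027142


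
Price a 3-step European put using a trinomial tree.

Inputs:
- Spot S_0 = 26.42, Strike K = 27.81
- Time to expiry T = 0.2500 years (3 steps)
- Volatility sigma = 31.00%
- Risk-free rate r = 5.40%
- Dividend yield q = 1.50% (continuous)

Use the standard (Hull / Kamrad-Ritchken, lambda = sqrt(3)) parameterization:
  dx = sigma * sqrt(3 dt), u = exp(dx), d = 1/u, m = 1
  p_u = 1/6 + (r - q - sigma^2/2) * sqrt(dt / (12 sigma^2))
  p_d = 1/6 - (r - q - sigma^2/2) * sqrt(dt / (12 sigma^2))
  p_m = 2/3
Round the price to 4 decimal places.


Answer: Price = V(0,0) = 2.3130

Derivation:
dt = T/N = 0.083333; dx = sigma*sqrt(3*dt) = 0.155000
u = exp(dx) = 1.167658; d = 1/u = 0.856415
p_u = 0.164234, p_m = 0.666667, p_d = 0.169099
Discount per step: exp(-r*dt) = 0.995510
Stock lattice S(k, j) with j the centered position index:
  k=0: S(0,+0) = 26.4200
  k=1: S(1,-1) = 22.6265; S(1,+0) = 26.4200; S(1,+1) = 30.8495
  k=2: S(2,-2) = 19.3777; S(2,-1) = 22.6265; S(2,+0) = 26.4200; S(2,+1) = 30.8495; S(2,+2) = 36.0217
  k=3: S(3,-3) = 16.5953; S(3,-2) = 19.3777; S(3,-1) = 22.6265; S(3,+0) = 26.4200; S(3,+1) = 30.8495; S(3,+2) = 36.0217; S(3,+3) = 42.0610
Terminal payoffs V(N, j) = max(K - S_T, 0):
  V(3,-3) = 11.214671; V(3,-2) = 8.432331; V(3,-1) = 5.183511; V(3,+0) = 1.390000; V(3,+1) = 0.000000; V(3,+2) = 0.000000; V(3,+3) = 0.000000
Backward induction: V(k, j) = exp(-r*dt) * [p_u * V(k+1, j+1) + p_m * V(k+1, j) + p_d * V(k+1, j-1)]
  V(2,-2) = exp(-r*dt) * [p_u*5.183511 + p_m*8.432331 + p_d*11.214671] = 8.331680
  V(2,-1) = exp(-r*dt) * [p_u*1.390000 + p_m*5.183511 + p_d*8.432331] = 5.086919
  V(2,+0) = exp(-r*dt) * [p_u*0.000000 + p_m*1.390000 + p_d*5.183511] = 1.795099
  V(2,+1) = exp(-r*dt) * [p_u*0.000000 + p_m*0.000000 + p_d*1.390000] = 0.233993
  V(2,+2) = exp(-r*dt) * [p_u*0.000000 + p_m*0.000000 + p_d*0.000000] = 0.000000
  V(1,-1) = exp(-r*dt) * [p_u*1.795099 + p_m*5.086919 + p_d*8.331680] = 5.072102
  V(1,+0) = exp(-r*dt) * [p_u*0.233993 + p_m*1.795099 + p_d*5.086919] = 2.085950
  V(1,+1) = exp(-r*dt) * [p_u*0.000000 + p_m*0.233993 + p_d*1.795099] = 0.457482
  V(0,+0) = exp(-r*dt) * [p_u*0.457482 + p_m*2.085950 + p_d*5.072102] = 2.313025


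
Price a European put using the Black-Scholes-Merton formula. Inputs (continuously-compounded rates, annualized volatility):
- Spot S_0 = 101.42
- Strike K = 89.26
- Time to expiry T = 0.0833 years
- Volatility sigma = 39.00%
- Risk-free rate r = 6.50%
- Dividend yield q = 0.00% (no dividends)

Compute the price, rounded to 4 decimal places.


Answer: Price = 0.6201

Derivation:
d1 = (ln(S/K) + (r - q + 0.5*sigma^2) * T) / (sigma * sqrt(T)) = 1.23903114
d2 = d1 - sigma * sqrt(T) = 1.12647036
exp(-rT) = 0.99460013; exp(-qT) = 1.00000000
P = K * exp(-rT) * N(-d2) - S_0 * exp(-qT) * N(-d1)
N(-d1) = 0.10766698; N(-d2) = 0.12998324
P = 89.2600 * 0.99460013 * 0.12998324 - 101.4200 * 1.00000000 * 0.10766698 = 0.6201


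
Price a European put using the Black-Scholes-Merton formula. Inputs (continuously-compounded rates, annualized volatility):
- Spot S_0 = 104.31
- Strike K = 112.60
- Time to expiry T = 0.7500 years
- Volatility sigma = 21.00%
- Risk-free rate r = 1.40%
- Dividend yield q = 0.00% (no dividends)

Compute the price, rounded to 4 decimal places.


Answer: Price = 11.8794

Derivation:
d1 = (ln(S/K) + (r - q + 0.5*sigma^2) * T) / (sigma * sqrt(T)) = -0.27183290
d2 = d1 - sigma * sqrt(T) = -0.45369823
exp(-rT) = 0.98955493; exp(-qT) = 1.00000000
P = K * exp(-rT) * N(-d2) - S_0 * exp(-qT) * N(-d1)
N(-d1) = 0.60712475; N(-d2) = 0.67497698
P = 112.6000 * 0.98955493 * 0.67497698 - 104.3100 * 1.00000000 * 0.60712475 = 11.8794


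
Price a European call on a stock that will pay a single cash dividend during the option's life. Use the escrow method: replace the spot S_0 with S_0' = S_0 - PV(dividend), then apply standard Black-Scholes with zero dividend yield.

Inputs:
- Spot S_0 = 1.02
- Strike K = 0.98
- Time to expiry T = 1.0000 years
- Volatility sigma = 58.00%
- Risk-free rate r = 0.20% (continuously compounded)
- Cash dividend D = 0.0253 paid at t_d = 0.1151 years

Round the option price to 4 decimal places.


Answer: Price = 0.2335

Derivation:
PV(D) = D * exp(-r * t_d) = 0.0253 * 0.99976983 = 0.02529418
S_0' = S_0 - PV(D) = 1.0200 - 0.02529418 = 0.99470582
d1 = (ln(S_0'/K) + (r + sigma^2/2)*T) / (sigma*sqrt(T)) = 0.31912839
d2 = d1 - sigma*sqrt(T) = -0.26087161
exp(-rT) = 0.99800200
N(d1) = 0.62518542; N(d2) = 0.39709576
C = S_0' * N(d1) - K * exp(-rT) * N(d2) = 0.99470582 * 0.62518542 - 0.9800 * 0.99800200 * 0.39709576 = 0.2335


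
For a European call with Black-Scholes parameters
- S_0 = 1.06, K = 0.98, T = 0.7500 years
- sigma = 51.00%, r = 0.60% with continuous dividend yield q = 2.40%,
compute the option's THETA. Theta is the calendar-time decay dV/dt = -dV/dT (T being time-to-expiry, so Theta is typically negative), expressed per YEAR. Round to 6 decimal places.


d1 = 0.3679399276; d2 = -0.0737330283
phi(d1) = 0.3728316028; exp(-qT) = 0.9821610324; exp(-rT) = 0.9955101098
Theta = -S*exp(-qT)*phi(d1)*sigma/(2*sqrt(T)) - r*K*exp(-rT)*N(d2) + q*S*exp(-qT)*N(d1)
N(d1) = 0.6435409863; N(d2) = 0.4706114088; sqrt(T) = 0.8660254038
Term 1 = -1.0600 * 0.9821610324 * 0.3728316028 * 0.5100 / (2 * 0.8660254038) = -0.1142906838
Term 2 = -0.0060 * 0.9800 * 0.9955101098 * 0.4706114088 = -0.0027547707
Term 3 = 0.0240 * 1.0600 * 0.9821610324 * 0.6435409863 = 0.0160796288
Theta = -0.1142906838 + (-0.0027547707) + (0.0160796288) = -0.100966

Answer: Theta = -0.100966


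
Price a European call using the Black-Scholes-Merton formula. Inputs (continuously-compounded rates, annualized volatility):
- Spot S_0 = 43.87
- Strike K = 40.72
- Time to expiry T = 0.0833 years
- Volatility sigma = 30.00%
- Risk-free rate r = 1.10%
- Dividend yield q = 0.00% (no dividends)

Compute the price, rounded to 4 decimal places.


d1 = (ln(S/K) + (r - q + 0.5*sigma^2) * T) / (sigma * sqrt(T)) = 0.91443025
d2 = d1 - sigma * sqrt(T) = 0.82784503
exp(-rT) = 0.99908412; exp(-qT) = 1.00000000
C = S_0 * exp(-qT) * N(d1) - K * exp(-rT) * N(d2)
N(d1) = 0.81975459; N(d2) = 0.79612087
C = 43.8700 * 1.00000000 * 0.81975459 - 40.7200 * 0.99908412 * 0.79612087 = 3.5743

Answer: Price = 3.5743


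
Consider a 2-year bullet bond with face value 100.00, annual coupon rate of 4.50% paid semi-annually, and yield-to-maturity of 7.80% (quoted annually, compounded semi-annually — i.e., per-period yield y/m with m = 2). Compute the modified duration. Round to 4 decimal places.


Answer: Modified duration = 1.8601

Derivation:
Coupon per period c = face * coupon_rate / m = 2.250000
Periods per year m = 2; per-period yield y/m = 0.039000
Number of cashflows N = 4
Cashflows (t years, CF_t, discount factor 1/(1+y/m)^(m*t), PV):
  t = 0.5000: CF_t = 2.250000, DF = 0.962464, PV = 2.165544
  t = 1.0000: CF_t = 2.250000, DF = 0.926337, PV = 2.084258
  t = 1.5000: CF_t = 2.250000, DF = 0.891566, PV = 2.006023
  t = 2.0000: CF_t = 102.250000, DF = 0.858100, PV = 87.740706
Price P = sum_t PV_t = 93.996531
First compute Macaulay numerator sum_t t * PV_t:
  t * PV_t at t = 0.5000: 1.082772
  t * PV_t at t = 1.0000: 2.084258
  t * PV_t at t = 1.5000: 3.009034
  t * PV_t at t = 2.0000: 175.481413
Macaulay duration D = 181.657477 / 93.996531 = 1.932598
Modified duration = D / (1 + y/m) = 1.932598 / (1 + 0.039000) = 1.860056


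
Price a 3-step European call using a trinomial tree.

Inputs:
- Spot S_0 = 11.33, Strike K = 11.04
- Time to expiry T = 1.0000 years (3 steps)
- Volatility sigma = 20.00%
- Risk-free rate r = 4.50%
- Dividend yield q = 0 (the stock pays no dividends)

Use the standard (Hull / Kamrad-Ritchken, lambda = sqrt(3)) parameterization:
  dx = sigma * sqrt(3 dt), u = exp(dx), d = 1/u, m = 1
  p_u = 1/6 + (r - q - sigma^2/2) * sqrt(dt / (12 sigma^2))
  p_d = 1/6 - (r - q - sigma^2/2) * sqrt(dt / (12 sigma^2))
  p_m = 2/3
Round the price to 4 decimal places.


dt = T/N = 0.333333; dx = sigma*sqrt(3*dt) = 0.200000
u = exp(dx) = 1.221403; d = 1/u = 0.818731
p_u = 0.187500, p_m = 0.666667, p_d = 0.145833
Discount per step: exp(-r*dt) = 0.985112
Stock lattice S(k, j) with j the centered position index:
  k=0: S(0,+0) = 11.3300
  k=1: S(1,-1) = 9.2762; S(1,+0) = 11.3300; S(1,+1) = 13.8385
  k=2: S(2,-2) = 7.5947; S(2,-1) = 9.2762; S(2,+0) = 11.3300; S(2,+1) = 13.8385; S(2,+2) = 16.9024
  k=3: S(3,-3) = 6.2180; S(3,-2) = 7.5947; S(3,-1) = 9.2762; S(3,+0) = 11.3300; S(3,+1) = 13.8385; S(3,+2) = 16.9024; S(3,+3) = 20.6446
Terminal payoffs V(N, j) = max(S_T - K, 0):
  V(3,-3) = 0.000000; V(3,-2) = 0.000000; V(3,-1) = 0.000000; V(3,+0) = 0.290000; V(3,+1) = 2.798493; V(3,+2) = 5.862374; V(3,+3) = 9.604606
Backward induction: V(k, j) = exp(-r*dt) * [p_u * V(k+1, j+1) + p_m * V(k+1, j) + p_d * V(k+1, j-1)]
  V(2,-2) = exp(-r*dt) * [p_u*0.000000 + p_m*0.000000 + p_d*0.000000] = 0.000000
  V(2,-1) = exp(-r*dt) * [p_u*0.290000 + p_m*0.000000 + p_d*0.000000] = 0.053565
  V(2,+0) = exp(-r*dt) * [p_u*2.798493 + p_m*0.290000 + p_d*0.000000] = 0.707360
  V(2,+1) = exp(-r*dt) * [p_u*5.862374 + p_m*2.798493 + p_d*0.290000] = 2.962378
  V(2,+2) = exp(-r*dt) * [p_u*9.604606 + p_m*5.862374 + p_d*2.798493] = 6.026153
  V(1,-1) = exp(-r*dt) * [p_u*0.707360 + p_m*0.053565 + p_d*0.000000] = 0.165834
  V(1,+0) = exp(-r*dt) * [p_u*2.962378 + p_m*0.707360 + p_d*0.053565] = 1.019425
  V(1,+1) = exp(-r*dt) * [p_u*6.026153 + p_m*2.962378 + p_d*0.707360] = 3.160219
  V(0,+0) = exp(-r*dt) * [p_u*3.160219 + p_m*1.019425 + p_d*0.165834] = 1.277042

Answer: Price = V(0,0) = 1.2770


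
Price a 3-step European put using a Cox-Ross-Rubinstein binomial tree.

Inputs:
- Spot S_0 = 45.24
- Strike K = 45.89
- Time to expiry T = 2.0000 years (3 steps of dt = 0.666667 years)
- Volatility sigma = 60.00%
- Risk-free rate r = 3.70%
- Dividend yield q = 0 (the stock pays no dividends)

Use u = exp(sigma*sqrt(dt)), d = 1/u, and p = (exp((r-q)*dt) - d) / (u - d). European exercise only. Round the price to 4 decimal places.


dt = T/N = 0.666667
u = exp(sigma*sqrt(dt)) = 1.632150; d = 1/u = 0.612689
p = (exp((r-q)*dt) - d) / (u - d) = 0.404414
Discount per step: exp(-r*dt) = 0.975635
Stock lattice S(k, i) with i counting down-moves:
  k=0: S(0,0) = 45.2400
  k=1: S(1,0) = 73.8385; S(1,1) = 27.7180
  k=2: S(2,0) = 120.5154; S(2,1) = 45.2400; S(2,2) = 16.9825
  k=3: S(3,0) = 196.6992; S(3,1) = 73.8385; S(3,2) = 27.7180; S(3,3) = 10.4050
Terminal payoffs V(N, i) = max(K - S_T, 0):
  V(3,0) = 0.000000; V(3,1) = 0.000000; V(3,2) = 18.171953; V(3,3) = 35.484986
Backward induction: V(k, i) = exp(-r*dt) * [p * V(k+1, i) + (1-p) * V(k+1, i+1)].
  V(2,0) = exp(-r*dt) * [p*0.000000 + (1-p)*0.000000] = 0.000000
  V(2,1) = exp(-r*dt) * [p*0.000000 + (1-p)*18.171953] = 10.559255
  V(2,2) = exp(-r*dt) * [p*18.171953 + (1-p)*35.484986] = 27.789353
  V(1,0) = exp(-r*dt) * [p*0.000000 + (1-p)*10.559255] = 6.135712
  V(1,1) = exp(-r*dt) * [p*10.559255 + (1-p)*27.789353] = 20.313947
  V(0,0) = exp(-r*dt) * [p*6.135712 + (1-p)*20.313947] = 14.224824

Answer: Price = V(0,0) = 14.2248


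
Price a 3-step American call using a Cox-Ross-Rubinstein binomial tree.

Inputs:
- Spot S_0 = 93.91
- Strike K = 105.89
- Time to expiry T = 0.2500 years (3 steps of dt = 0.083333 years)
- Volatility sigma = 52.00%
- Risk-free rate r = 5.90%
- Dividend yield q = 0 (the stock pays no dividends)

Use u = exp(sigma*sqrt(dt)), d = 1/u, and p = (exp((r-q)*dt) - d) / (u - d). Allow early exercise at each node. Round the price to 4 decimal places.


Answer: Price = V(0,0) = 5.6258

Derivation:
dt = T/N = 0.083333
u = exp(sigma*sqrt(dt)) = 1.161963; d = 1/u = 0.860612
p = (exp((r-q)*dt) - d) / (u - d) = 0.478898
Discount per step: exp(-r*dt) = 0.995095
Stock lattice S(k, i) with i counting down-moves:
  k=0: S(0,0) = 93.9100
  k=1: S(1,0) = 109.1200; S(1,1) = 80.8201
  k=2: S(2,0) = 126.7934; S(2,1) = 93.9100; S(2,2) = 69.5548
  k=3: S(3,0) = 147.3293; S(3,1) = 109.1200; S(3,2) = 80.8201; S(3,3) = 59.8597
Terminal payoffs V(N, i) = max(S_T - K, 0):
  V(3,0) = 41.439281; V(3,1) = 3.229973; V(3,2) = 0.000000; V(3,3) = 0.000000
Backward induction: V(k, i) = exp(-r*dt) * [p * V(k+1, i) + (1-p) * V(k+1, i+1)]; then take max(V_cont, immediate exercise) for American.
  V(2,0) = exp(-r*dt) * [p*41.439281 + (1-p)*3.229973] = 21.422751; exercise = 20.903403; V(2,0) = max -> 21.422751
  V(2,1) = exp(-r*dt) * [p*3.229973 + (1-p)*0.000000] = 1.539241; exercise = 0.000000; V(2,1) = max -> 1.539241
  V(2,2) = exp(-r*dt) * [p*0.000000 + (1-p)*0.000000] = 0.000000; exercise = 0.000000; V(2,2) = max -> 0.000000
  V(1,0) = exp(-r*dt) * [p*21.422751 + (1-p)*1.539241] = 11.007166; exercise = 3.229973; V(1,0) = max -> 11.007166
  V(1,1) = exp(-r*dt) * [p*1.539241 + (1-p)*0.000000] = 0.733525; exercise = 0.000000; V(1,1) = max -> 0.733525
  V(0,0) = exp(-r*dt) * [p*11.007166 + (1-p)*0.733525] = 5.625824; exercise = 0.000000; V(0,0) = max -> 5.625824


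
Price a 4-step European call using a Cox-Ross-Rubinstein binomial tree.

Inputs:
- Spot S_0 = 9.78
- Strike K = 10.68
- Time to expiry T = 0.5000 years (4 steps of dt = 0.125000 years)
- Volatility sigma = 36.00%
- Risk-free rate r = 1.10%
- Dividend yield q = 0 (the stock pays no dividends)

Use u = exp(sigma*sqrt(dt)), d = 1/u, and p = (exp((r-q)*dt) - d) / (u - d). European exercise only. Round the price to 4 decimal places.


Answer: Price = V(0,0) = 0.7103

Derivation:
dt = T/N = 0.125000
u = exp(sigma*sqrt(dt)) = 1.135734; d = 1/u = 0.880488
p = (exp((r-q)*dt) - d) / (u - d) = 0.473614
Discount per step: exp(-r*dt) = 0.998626
Stock lattice S(k, i) with i counting down-moves:
  k=0: S(0,0) = 9.7800
  k=1: S(1,0) = 11.1075; S(1,1) = 8.6112
  k=2: S(2,0) = 12.6151; S(2,1) = 9.7800; S(2,2) = 7.5820
  k=3: S(3,0) = 14.3274; S(3,1) = 11.1075; S(3,2) = 8.6112; S(3,3) = 6.6759
  k=4: S(4,0) = 16.2722; S(4,1) = 12.6151; S(4,2) = 9.7800; S(4,3) = 7.5820; S(4,4) = 5.8780
Terminal payoffs V(N, i) = max(S_T - K, 0):
  V(4,0) = 5.592171; V(4,1) = 1.935143; V(4,2) = 0.000000; V(4,3) = 0.000000; V(4,4) = 0.000000
Backward induction: V(k, i) = exp(-r*dt) * [p * V(k+1, i) + (1-p) * V(k+1, i+1)].
  V(3,0) = exp(-r*dt) * [p*5.592171 + (1-p)*1.935143] = 3.662123
  V(3,1) = exp(-r*dt) * [p*1.935143 + (1-p)*0.000000] = 0.915251
  V(3,2) = exp(-r*dt) * [p*0.000000 + (1-p)*0.000000] = 0.000000
  V(3,3) = exp(-r*dt) * [p*0.000000 + (1-p)*0.000000] = 0.000000
  V(2,0) = exp(-r*dt) * [p*3.662123 + (1-p)*0.915251] = 2.213162
  V(2,1) = exp(-r*dt) * [p*0.915251 + (1-p)*0.000000] = 0.432880
  V(2,2) = exp(-r*dt) * [p*0.000000 + (1-p)*0.000000] = 0.000000
  V(1,0) = exp(-r*dt) * [p*2.213162 + (1-p)*0.432880] = 1.274293
  V(1,1) = exp(-r*dt) * [p*0.432880 + (1-p)*0.000000] = 0.204736
  V(0,0) = exp(-r*dt) * [p*1.274293 + (1-p)*0.204736] = 0.710315


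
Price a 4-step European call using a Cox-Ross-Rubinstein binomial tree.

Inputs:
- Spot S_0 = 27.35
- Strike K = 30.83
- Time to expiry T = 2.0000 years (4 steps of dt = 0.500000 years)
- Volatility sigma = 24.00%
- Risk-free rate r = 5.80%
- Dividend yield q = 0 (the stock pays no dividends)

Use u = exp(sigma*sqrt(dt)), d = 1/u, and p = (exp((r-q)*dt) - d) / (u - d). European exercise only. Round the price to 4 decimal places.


Answer: Price = V(0,0) = 3.7801

Derivation:
dt = T/N = 0.500000
u = exp(sigma*sqrt(dt)) = 1.184956; d = 1/u = 0.843913
p = (exp((r-q)*dt) - d) / (u - d) = 0.543953
Discount per step: exp(-r*dt) = 0.971416
Stock lattice S(k, i) with i counting down-moves:
  k=0: S(0,0) = 27.3500
  k=1: S(1,0) = 32.4085; S(1,1) = 23.0810
  k=2: S(2,0) = 38.4027; S(2,1) = 27.3500; S(2,2) = 19.4784
  k=3: S(3,0) = 45.5055; S(3,1) = 32.4085; S(3,2) = 23.0810; S(3,3) = 16.4381
  k=4: S(4,0) = 53.9220; S(4,1) = 38.4027; S(4,2) = 27.3500; S(4,3) = 19.4784; S(4,4) = 13.8723
Terminal payoffs V(N, i) = max(S_T - K, 0):
  V(4,0) = 23.092026; V(4,1) = 7.572701; V(4,2) = 0.000000; V(4,3) = 0.000000; V(4,4) = 0.000000
Backward induction: V(k, i) = exp(-r*dt) * [p * V(k+1, i) + (1-p) * V(k+1, i+1)].
  V(3,0) = exp(-r*dt) * [p*23.092026 + (1-p)*7.572701] = 15.556740
  V(3,1) = exp(-r*dt) * [p*7.572701 + (1-p)*0.000000] = 4.001455
  V(3,2) = exp(-r*dt) * [p*0.000000 + (1-p)*0.000000] = 0.000000
  V(3,3) = exp(-r*dt) * [p*0.000000 + (1-p)*0.000000] = 0.000000
  V(2,0) = exp(-r*dt) * [p*15.556740 + (1-p)*4.001455] = 9.992954
  V(2,1) = exp(-r*dt) * [p*4.001455 + (1-p)*0.000000] = 2.114390
  V(2,2) = exp(-r*dt) * [p*0.000000 + (1-p)*0.000000] = 0.000000
  V(1,0) = exp(-r*dt) * [p*9.992954 + (1-p)*2.114390] = 6.217028
  V(1,1) = exp(-r*dt) * [p*2.114390 + (1-p)*0.000000] = 1.117255
  V(0,0) = exp(-r*dt) * [p*6.217028 + (1-p)*1.117255] = 3.780067


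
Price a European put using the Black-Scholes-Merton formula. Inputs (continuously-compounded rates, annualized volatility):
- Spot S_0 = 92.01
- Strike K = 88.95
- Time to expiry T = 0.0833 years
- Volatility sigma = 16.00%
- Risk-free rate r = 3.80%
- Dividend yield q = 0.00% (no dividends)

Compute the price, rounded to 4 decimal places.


d1 = (ln(S/K) + (r - q + 0.5*sigma^2) * T) / (sigma * sqrt(T)) = 0.82406877
d2 = d1 - sigma * sqrt(T) = 0.77788998
exp(-rT) = 0.99683960; exp(-qT) = 1.00000000
P = K * exp(-rT) * N(-d2) - S_0 * exp(-qT) * N(-d1)
N(-d1) = 0.20495024; N(-d2) = 0.21831694
P = 88.9500 * 0.99683960 * 0.21831694 - 92.0100 * 1.00000000 * 0.20495024 = 0.5004

Answer: Price = 0.5004


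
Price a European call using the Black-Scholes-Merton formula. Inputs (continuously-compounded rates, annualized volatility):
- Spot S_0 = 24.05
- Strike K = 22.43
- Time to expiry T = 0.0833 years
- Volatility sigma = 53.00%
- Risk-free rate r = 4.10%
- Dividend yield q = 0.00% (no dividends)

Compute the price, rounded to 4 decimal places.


d1 = (ln(S/K) + (r - q + 0.5*sigma^2) * T) / (sigma * sqrt(T)) = 0.55469684
d2 = d1 - sigma * sqrt(T) = 0.40172962
exp(-rT) = 0.99659053; exp(-qT) = 1.00000000
C = S_0 * exp(-qT) * N(d1) - K * exp(-rT) * N(d2)
N(d1) = 0.71044898; N(d2) = 0.65605849
C = 24.0500 * 1.00000000 * 0.71044898 - 22.4300 * 0.99659053 * 0.65605849 = 2.4211

Answer: Price = 2.4211


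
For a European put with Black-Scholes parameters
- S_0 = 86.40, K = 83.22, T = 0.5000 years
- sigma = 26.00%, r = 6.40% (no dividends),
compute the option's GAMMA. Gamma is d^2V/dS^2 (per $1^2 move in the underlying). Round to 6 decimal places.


d1 = 0.4699538944; d2 = 0.2861061313
phi(d1) = 0.3572330659; exp(-qT) = 1.0000000000; exp(-rT) = 0.9685065821
Gamma = exp(-qT) * phi(d1) / (S * sigma * sqrt(T)) = 1.0000000000 * 0.3572330659 / (86.4000 * 0.2600 * 0.7071067812) = 0.022489

Answer: Gamma = 0.022489


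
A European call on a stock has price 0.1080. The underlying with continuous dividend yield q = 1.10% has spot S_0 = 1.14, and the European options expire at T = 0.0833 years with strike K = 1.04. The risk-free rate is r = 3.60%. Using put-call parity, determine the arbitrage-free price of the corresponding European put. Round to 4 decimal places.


Answer: Put price = 0.0059

Derivation:
Put-call parity: C - P = S_0 * exp(-qT) - K * exp(-rT).
S_0 * exp(-qT) = 1.1400 * 0.99908412 = 1.13895590
K * exp(-rT) = 1.0400 * 0.99700569 = 1.03688592
P = C - S*exp(-qT) + K*exp(-rT)
P = 0.1080 - 1.13895590 + 1.03688592 = 0.0059


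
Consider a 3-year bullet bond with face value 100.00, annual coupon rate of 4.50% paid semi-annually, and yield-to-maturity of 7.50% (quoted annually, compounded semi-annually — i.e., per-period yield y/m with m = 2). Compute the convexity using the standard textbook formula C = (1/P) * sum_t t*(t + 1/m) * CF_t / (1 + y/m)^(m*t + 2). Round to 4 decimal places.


Coupon per period c = face * coupon_rate / m = 2.250000
Periods per year m = 2; per-period yield y/m = 0.037500
Number of cashflows N = 6
Cashflows (t years, CF_t, discount factor 1/(1+y/m)^(m*t), PV):
  t = 0.5000: CF_t = 2.250000, DF = 0.963855, PV = 2.168675
  t = 1.0000: CF_t = 2.250000, DF = 0.929017, PV = 2.090289
  t = 1.5000: CF_t = 2.250000, DF = 0.895438, PV = 2.014736
  t = 2.0000: CF_t = 2.250000, DF = 0.863073, PV = 1.941914
  t = 2.5000: CF_t = 2.250000, DF = 0.831878, PV = 1.871725
  t = 3.0000: CF_t = 102.250000, DF = 0.801810, PV = 81.985053
Price P = sum_t PV_t = 92.072393
Convexity numerator sum_t t*(t + 1/m) * CF_t / (1+y/m)^(m*t + 2):
  t = 0.5000: term = 1.007368
  t = 1.0000: term = 2.912872
  t = 1.5000: term = 5.615174
  t = 2.0000: term = 9.020360
  t = 2.5000: term = 13.041485
  t = 3.0000: term = 799.738074
Convexity = (1/P) * sum = 831.335334 / 92.072393 = 9.029149

Answer: Convexity = 9.0291


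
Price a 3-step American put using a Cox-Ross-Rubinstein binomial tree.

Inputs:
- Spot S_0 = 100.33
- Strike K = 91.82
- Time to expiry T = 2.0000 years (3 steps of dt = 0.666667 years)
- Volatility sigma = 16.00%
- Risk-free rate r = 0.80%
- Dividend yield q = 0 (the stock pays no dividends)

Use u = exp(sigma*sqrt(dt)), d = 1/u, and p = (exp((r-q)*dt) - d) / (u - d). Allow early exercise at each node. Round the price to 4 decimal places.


Answer: Price = V(0,0) = 4.7305

Derivation:
dt = T/N = 0.666667
u = exp(sigma*sqrt(dt)) = 1.139557; d = 1/u = 0.877534
p = (exp((r-q)*dt) - d) / (u - d) = 0.487795
Discount per step: exp(-r*dt) = 0.994681
Stock lattice S(k, i) with i counting down-moves:
  k=0: S(0,0) = 100.3300
  k=1: S(1,0) = 114.3317; S(1,1) = 88.0430
  k=2: S(2,0) = 130.2875; S(2,1) = 100.3300; S(2,2) = 77.2607
  k=3: S(3,0) = 148.4700; S(3,1) = 114.3317; S(3,2) = 88.0430; S(3,3) = 67.7989
Terminal payoffs V(N, i) = max(K - S_T, 0):
  V(3,0) = 0.000000; V(3,1) = 0.000000; V(3,2) = 3.777003; V(3,3) = 24.021071
Backward induction: V(k, i) = exp(-r*dt) * [p * V(k+1, i) + (1-p) * V(k+1, i+1)]; then take max(V_cont, immediate exercise) for American.
  V(2,0) = exp(-r*dt) * [p*0.000000 + (1-p)*0.000000] = 0.000000; exercise = 0.000000; V(2,0) = max -> 0.000000
  V(2,1) = exp(-r*dt) * [p*0.000000 + (1-p)*3.777003] = 1.924308; exercise = 0.000000; V(2,1) = max -> 1.924308
  V(2,2) = exp(-r*dt) * [p*3.777003 + (1-p)*24.021071] = 14.070864; exercise = 14.559267; V(2,2) = max -> 14.559267
  V(1,0) = exp(-r*dt) * [p*0.000000 + (1-p)*1.924308] = 0.980397; exercise = 0.000000; V(1,0) = max -> 0.980397
  V(1,1) = exp(-r*dt) * [p*1.924308 + (1-p)*14.559267] = 8.351333; exercise = 3.777003; V(1,1) = max -> 8.351333
  V(0,0) = exp(-r*dt) * [p*0.980397 + (1-p)*8.351333] = 4.730528; exercise = 0.000000; V(0,0) = max -> 4.730528
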